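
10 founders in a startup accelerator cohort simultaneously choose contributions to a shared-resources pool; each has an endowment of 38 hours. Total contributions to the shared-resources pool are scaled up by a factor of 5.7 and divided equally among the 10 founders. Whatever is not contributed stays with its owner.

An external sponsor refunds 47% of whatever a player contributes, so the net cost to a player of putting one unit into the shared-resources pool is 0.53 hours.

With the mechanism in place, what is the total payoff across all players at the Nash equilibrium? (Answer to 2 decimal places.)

2344.60 hours

Under the mechanism each unit contributed yields (5.7/10) / 0.53 = 1.0755 back to its contributor per unit of net cost, which exceeds 1, making full contribution the dominant choice for everyone.
So the Nash equilibrium is full contribution by all 10; the group earns 10 × (38 × 0.47 + 5.7 × 38) = 2344.60.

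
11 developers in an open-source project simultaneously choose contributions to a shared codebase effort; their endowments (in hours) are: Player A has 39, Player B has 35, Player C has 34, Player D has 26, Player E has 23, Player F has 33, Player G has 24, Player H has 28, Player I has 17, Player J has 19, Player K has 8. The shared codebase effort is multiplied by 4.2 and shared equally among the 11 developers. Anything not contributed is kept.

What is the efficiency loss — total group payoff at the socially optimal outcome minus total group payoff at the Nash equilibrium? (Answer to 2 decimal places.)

915.20 hours

The private return per contributed unit is 4.2/11 = 0.3818 < 1 for every player regardless of endowment, so the Nash equilibrium is zero contribution and the group total is Σ E_j = 39 + 35 + 34 + 26 + 23 + 33 + 24 + 28 + 17 + 19 + 8 = 286.
Each contributed unit returns 4.200 to the group, so the social optimum is full contribution by everyone: group total = 4.200 × 286 = 1201.20.
Efficiency loss = (4.200 − 1) × 286 = 915.20.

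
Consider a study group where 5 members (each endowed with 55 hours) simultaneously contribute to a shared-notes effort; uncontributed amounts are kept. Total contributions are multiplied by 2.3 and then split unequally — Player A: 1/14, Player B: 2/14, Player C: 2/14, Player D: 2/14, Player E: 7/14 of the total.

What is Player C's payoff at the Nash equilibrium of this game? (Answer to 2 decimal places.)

Player j's private return per contributed unit is 2.3 × (j's share). Contributing is weakly dominant for j when that share is at least 1/2.3 = 0.4348, and contributing 0 is dominant otherwise.
Only Player E (7/14) clears that bar, contributing 55; the remaining 4 contribute 0. Total contributed: 55.
Player C keeps 55 and receives 2.3 × 55 × 2/14 = 18.07 from the shared-notes effort, for a payoff of 73.07.

73.07 hours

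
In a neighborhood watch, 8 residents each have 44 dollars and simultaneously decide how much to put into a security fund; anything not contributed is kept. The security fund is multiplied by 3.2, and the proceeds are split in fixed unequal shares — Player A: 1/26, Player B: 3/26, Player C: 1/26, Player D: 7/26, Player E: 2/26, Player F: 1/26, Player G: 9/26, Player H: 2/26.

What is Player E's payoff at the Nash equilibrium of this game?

54.83 dollars

Each unit j contributes comes back to j as 3.2 × (j's share), so j prefers to contribute only if that share exceeds 1/3.2 = 0.3125; otherwise keeping the unit dominates.
The only share above 0.3125 is Player G's 9/26, contributing 44; the remaining 7 contribute 0. Total contributed: 44.
Player E keeps 44 and receives 3.2 × 44 × 2/26 = 10.83 from the security fund, for a payoff of 54.83.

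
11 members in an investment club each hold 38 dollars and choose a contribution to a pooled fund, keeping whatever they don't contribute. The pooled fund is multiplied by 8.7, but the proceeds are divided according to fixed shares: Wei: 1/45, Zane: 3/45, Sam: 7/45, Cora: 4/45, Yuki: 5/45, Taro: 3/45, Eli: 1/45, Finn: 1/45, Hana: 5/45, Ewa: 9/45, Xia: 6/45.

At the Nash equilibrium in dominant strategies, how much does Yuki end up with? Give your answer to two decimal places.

148.20 dollars

A player with share s gets back 8.7·s per unit contributed, so full contribution is dominant for anyone with s > 1/8.7 = 0.1149 and zero contribution is dominant for anyone below.
The shares above 0.1149 belong to Sam, Ewa and Xia, contributing 38 each; the remaining 8 contribute 0. Total contributed: 114.
Yuki keeps 38 and receives 8.7 × 114 × 5/45 = 110.20 from the pooled fund, for a payoff of 148.20.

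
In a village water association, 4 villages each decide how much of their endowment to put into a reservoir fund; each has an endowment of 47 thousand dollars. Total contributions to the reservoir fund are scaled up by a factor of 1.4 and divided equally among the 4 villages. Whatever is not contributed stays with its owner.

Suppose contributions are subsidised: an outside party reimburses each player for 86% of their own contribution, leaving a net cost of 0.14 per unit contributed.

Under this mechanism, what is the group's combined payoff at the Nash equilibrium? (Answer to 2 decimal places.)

424.88 thousand dollars

With the mechanism, a contributed unit returns (1.4/4) / 0.14 = 2.5000 per unit of net cost to the contributor — now above 1 — so contributing fully is weakly dominant for every player.
At the Nash equilibrium everyone contributes 47. Group total payoff = 4 × (47 × 0.86 + 1.4 × 47) = 424.88.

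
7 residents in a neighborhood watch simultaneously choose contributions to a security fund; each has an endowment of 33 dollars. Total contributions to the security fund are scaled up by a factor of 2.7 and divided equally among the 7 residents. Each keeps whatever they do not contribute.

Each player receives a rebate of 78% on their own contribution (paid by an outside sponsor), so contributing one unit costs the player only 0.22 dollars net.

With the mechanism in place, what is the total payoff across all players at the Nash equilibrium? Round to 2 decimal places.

Under the mechanism each unit contributed yields (2.7/7) / 0.22 = 1.7532 back to its contributor per unit of net cost, which exceeds 1, making full contribution the dominant choice for everyone.
So the Nash equilibrium is full contribution by all 7; the group earns 7 × (33 × 0.78 + 2.7 × 33) = 803.88.

803.88 dollars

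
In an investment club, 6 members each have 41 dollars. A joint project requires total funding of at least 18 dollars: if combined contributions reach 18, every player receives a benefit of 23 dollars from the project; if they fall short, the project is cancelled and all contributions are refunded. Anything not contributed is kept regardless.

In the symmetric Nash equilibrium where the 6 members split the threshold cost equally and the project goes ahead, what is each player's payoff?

Equal share of the threshold: 18/6 = 3.
At this profile no one gains by cutting their contribution: any cut drops the total below 18, the project is cancelled, contributions are refunded, and the deviator ends with 41, which is less than 41 − 3 + 23 = 61. Contributing more than 3 just wastes the excess. So contributing exactly 3 is a best response.
Each player's payoff: 41 − 3 + 23 = 61.

61 dollars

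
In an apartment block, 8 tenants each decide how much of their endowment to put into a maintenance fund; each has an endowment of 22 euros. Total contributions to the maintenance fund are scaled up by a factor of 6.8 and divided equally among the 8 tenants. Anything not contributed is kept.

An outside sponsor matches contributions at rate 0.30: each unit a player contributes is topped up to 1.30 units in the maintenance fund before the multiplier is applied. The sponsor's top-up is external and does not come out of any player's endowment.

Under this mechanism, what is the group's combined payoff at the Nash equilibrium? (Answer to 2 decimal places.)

1555.84 euros

The effective private return per unit is now 6.8 × 1.30 / 8 = 1.1050 > 1, so every player's dominant strategy flips to full contribution.
At the Nash equilibrium everyone contributes 22. Group total payoff = 6.8 × 1.30 × 176 = 1555.84.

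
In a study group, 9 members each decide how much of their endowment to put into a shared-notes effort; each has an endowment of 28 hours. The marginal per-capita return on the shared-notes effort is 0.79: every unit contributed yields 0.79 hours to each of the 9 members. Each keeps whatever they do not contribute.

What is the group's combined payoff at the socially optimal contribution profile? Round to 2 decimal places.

1791.72 hours

Each contributed unit returns 7.110 to the group as a whole (0.79 to each of 9 players), which exceeds 1, so the social optimum is full contribution: group total = 7.110 × 252 = 1791.72.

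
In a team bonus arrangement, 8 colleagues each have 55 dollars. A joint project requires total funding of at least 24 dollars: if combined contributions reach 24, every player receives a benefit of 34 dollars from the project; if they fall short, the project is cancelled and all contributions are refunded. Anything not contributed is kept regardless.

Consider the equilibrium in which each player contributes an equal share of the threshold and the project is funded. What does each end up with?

86 dollars

Equal share of the threshold: 24/8 = 3.
At this profile no one gains by cutting their contribution: any cut drops the total below 24, the project is cancelled, contributions are refunded, and the deviator ends with 55, which is less than 55 − 3 + 34 = 86. Contributing more than 3 just wastes the excess. So contributing exactly 3 is a best response.
Each player's payoff: 55 − 3 + 34 = 86.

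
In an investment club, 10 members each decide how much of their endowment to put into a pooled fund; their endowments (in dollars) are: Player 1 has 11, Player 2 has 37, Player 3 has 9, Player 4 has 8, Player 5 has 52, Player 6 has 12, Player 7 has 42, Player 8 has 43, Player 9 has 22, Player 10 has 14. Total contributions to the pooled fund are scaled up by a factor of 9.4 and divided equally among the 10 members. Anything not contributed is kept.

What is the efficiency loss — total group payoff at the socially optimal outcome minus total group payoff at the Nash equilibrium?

The private return per contributed unit is 9.4/10 = 0.9400 < 1 for every player regardless of endowment, so the Nash equilibrium is zero contribution and the group total is Σ E_j = 11 + 37 + 9 + 8 + 52 + 12 + 42 + 43 + 22 + 14 = 250.
Each contributed unit returns 9.400 to the group, so the social optimum is full contribution by everyone: group total = 9.400 × 250 = 2350.00.
Efficiency loss = (9.400 − 1) × 250 = 2100.00.

2100.00 dollars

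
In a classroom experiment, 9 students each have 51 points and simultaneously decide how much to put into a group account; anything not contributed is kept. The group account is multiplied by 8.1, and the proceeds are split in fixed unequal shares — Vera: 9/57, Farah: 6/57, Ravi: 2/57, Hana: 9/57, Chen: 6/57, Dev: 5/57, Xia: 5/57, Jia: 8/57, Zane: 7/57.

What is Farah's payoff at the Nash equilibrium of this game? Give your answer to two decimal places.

181.45 points

A player with share s gets back 8.1·s per unit contributed, so full contribution is dominant for anyone with s > 1/8.1 = 0.1235 and zero contribution is dominant for anyone below.
The shares above 0.1235 belong to Vera, Hana and Jia, contributing 51 each; the remaining 6 contribute 0. Total contributed: 153.
Farah keeps 51 and receives 8.1 × 153 × 6/57 = 130.45 from the group account, for a payoff of 181.45.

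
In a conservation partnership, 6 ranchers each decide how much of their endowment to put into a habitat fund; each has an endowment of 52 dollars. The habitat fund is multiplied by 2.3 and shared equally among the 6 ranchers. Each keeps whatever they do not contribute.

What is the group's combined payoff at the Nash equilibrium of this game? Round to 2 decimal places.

Each contributed unit returns 2.3/6 = 0.3833 to its contributor — below 1 — so contributing 0 is dominant for every player. At the Nash equilibrium everyone keeps their 52, and the group total is 6 × 52 = 312.

312.00 dollars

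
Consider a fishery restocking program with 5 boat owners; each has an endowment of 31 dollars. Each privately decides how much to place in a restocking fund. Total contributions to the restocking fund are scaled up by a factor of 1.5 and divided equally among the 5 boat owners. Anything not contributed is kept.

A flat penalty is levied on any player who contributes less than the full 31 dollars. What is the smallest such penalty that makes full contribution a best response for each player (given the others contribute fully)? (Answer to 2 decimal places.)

Given the others contribute fully, the best deviation is to contribute 0 (any partial contribution still incurs the fine and gives up units whose private return 0.3000 is below 1).
Deviating from 31 to 0 saves 31 dollars but forfeits the deviator's share of the drop in the restocking fund: 1.5/5 × 31 = 9.30.
So the deviation gain is 31 − 9.30 = 21.70, and the fine must be at least 21.70 dollars to wipe it out.

21.70 dollars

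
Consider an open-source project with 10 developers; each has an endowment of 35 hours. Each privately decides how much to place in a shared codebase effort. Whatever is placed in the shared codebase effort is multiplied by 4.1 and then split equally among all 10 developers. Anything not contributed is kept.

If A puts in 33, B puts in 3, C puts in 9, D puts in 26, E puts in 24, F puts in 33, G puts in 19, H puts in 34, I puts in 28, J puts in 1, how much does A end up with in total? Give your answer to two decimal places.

Total contributed: 33 + 3 + 9 + 26 + 24 + 33 + 19 + 34 + 28 + 1 = 210.
Each receives 4.1 × 210 / 10 = 86.10 from the shared codebase effort.
A keeps 35 − 33 = 2, so A's payoff is 2 + 86.10 = 88.10.

88.10 hours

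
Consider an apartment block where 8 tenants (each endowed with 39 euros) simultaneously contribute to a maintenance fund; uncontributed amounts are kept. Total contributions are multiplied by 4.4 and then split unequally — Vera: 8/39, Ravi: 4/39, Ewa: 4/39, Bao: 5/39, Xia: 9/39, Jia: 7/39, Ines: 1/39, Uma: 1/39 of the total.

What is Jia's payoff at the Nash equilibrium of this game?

Player j's private return per contributed unit is 4.4 × (j's share). Contributing is weakly dominant for j when that share is at least 1/4.4 = 0.2273, and contributing 0 is dominant otherwise.
Xia alone (share 9/39) is above the threshold, contributing 39; the remaining 7 contribute 0. Total contributed: 39.
Jia keeps 39 and receives 4.4 × 39 × 7/39 = 30.80 from the maintenance fund, for a payoff of 69.80.

69.80 euros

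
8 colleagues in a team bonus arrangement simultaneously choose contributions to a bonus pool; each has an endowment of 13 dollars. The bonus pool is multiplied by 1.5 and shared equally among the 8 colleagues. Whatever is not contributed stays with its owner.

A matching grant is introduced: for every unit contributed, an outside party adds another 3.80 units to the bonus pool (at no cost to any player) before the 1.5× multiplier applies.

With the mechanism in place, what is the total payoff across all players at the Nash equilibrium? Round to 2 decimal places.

With the mechanism, a contributed unit returns 1.5 × 4.80 / 8 = 0.9000 per unit of net cost — still below 1 — so contributing 0 remains dominant for every player.
Everyone keeps their endowment and the group total is 8 × 13 = 104.

104.00 dollars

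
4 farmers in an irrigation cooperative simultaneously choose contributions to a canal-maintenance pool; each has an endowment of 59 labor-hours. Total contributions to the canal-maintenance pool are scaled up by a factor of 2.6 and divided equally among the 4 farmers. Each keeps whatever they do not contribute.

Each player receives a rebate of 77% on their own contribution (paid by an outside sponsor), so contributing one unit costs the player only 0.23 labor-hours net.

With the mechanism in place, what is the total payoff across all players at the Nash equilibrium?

Under the mechanism each unit contributed yields (2.6/4) / 0.23 = 2.8261 back to its contributor per unit of net cost, which exceeds 1, making full contribution the dominant choice for everyone.
So the Nash equilibrium is full contribution by all 4; the group earns 4 × (59 × 0.77 + 2.6 × 59) = 795.32.

795.32 labor-hours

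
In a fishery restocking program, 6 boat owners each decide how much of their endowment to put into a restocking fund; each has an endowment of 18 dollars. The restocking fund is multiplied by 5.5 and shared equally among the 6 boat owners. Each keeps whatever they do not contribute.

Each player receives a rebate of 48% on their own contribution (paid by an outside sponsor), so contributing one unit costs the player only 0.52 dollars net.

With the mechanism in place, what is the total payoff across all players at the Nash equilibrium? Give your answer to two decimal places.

Under the mechanism each unit contributed yields (5.5/6) / 0.52 = 1.7628 back to its contributor per unit of net cost, which exceeds 1, making full contribution the dominant choice for everyone.
At the Nash equilibrium everyone contributes 18. Group total payoff = 6 × (18 × 0.48 + 5.5 × 18) = 645.84.

645.84 dollars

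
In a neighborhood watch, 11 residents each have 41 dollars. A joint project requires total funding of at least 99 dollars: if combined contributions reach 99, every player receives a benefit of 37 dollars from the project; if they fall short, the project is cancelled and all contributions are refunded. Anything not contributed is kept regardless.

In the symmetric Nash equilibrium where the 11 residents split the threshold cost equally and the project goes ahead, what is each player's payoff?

69 dollars

Equal share of the threshold: 99/11 = 9.
At this profile no one gains by cutting their contribution: any cut drops the total below 99, the project is cancelled, contributions are refunded, and the deviator ends with 41, which is less than 41 − 9 + 37 = 69. Contributing more than 9 just wastes the excess. So contributing exactly 9 is a best response.
Each player's payoff: 41 − 9 + 37 = 69.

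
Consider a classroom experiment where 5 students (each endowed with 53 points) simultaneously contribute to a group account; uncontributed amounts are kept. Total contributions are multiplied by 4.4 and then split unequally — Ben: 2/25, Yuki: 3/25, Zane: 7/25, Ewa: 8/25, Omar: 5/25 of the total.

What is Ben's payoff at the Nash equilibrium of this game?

A player with share s gets back 4.4·s per unit contributed, so full contribution is dominant for anyone with s > 1/4.4 = 0.2273 and zero contribution is dominant for anyone below.
Zane and Ewa clear that bar, contributing 53 each; the remaining 3 contribute 0. Total contributed: 106.
Ben keeps 53 and receives 4.4 × 106 × 2/25 = 37.31 from the group account, for a payoff of 90.31.

90.31 points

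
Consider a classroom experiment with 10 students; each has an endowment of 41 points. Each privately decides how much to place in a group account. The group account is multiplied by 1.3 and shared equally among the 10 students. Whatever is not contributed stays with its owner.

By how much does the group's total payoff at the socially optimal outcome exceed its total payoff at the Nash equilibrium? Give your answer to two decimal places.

123.00 points

Each contributed unit returns 1.3/10 = 0.1300 to its contributor — below 1 — so contributing 0 is dominant for every player. At the Nash equilibrium everyone keeps their 41, and the group total is 10 × 41 = 410.
Each contributed unit returns 1.300 to the group as a whole (0.1300 to each of 10 players), which exceeds 1, so the social optimum is full contribution: group total = 1.300 × 410 = 533.00.
Efficiency loss = 533.00 − 410 = 123.00.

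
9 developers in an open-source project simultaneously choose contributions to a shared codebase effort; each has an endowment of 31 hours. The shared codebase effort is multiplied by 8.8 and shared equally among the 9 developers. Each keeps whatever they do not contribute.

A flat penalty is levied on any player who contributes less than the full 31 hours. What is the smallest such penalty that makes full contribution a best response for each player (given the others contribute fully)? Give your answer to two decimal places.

Given the others contribute fully, the best deviation is to contribute 0 (any partial contribution still incurs the fine and gives up units whose private return 0.9778 is below 1).
Deviating from 31 to 0 saves 31 hours but forfeits the deviator's share of the drop in the shared codebase effort: 8.8/9 × 31 = 30.31.
So the deviation gain is 31 − 30.31 = 0.69, and the fine must be at least 0.69 hours to wipe it out.

0.69 hours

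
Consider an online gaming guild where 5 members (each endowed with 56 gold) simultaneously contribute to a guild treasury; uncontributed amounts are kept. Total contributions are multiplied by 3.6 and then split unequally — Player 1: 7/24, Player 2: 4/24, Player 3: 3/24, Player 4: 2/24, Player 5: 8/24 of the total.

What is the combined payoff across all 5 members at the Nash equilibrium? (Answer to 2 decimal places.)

Player j's private return per contributed unit is 3.6 × (j's share). Contributing is weakly dominant for j when that share is at least 1/3.6 = 0.2778, and contributing 0 is dominant otherwise.
Player 1 and Player 5 clear that bar, contributing 56 each; the remaining 3 contribute 0. Total contributed: 112.
The guild treasury pays out 3.6 × 112 = 403.20 in total (split across the unequal shares, but the aggregate is all that matters for the group sum).
The 3 free-riders keep 56 each, adding 168. Group total = 168 + 403.20 = 571.20.

571.20 gold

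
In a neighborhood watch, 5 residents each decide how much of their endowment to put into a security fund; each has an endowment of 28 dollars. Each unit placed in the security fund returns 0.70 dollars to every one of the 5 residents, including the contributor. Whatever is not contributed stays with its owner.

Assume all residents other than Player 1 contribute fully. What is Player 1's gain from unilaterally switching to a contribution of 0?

Switching from a contribution of 28 to 0 lets Player 1 keep an extra 28 dollars, but lowers the security fund by 28, which costs Player 1 their own share of that drop: 0.70 × 28 = 19.60.
Net gain = 28 − 19.60 = 8.40. The private return per contributed unit (0.70) is below 1, so free-riding is indeed the best response regardless of what the others do.

8.40 dollars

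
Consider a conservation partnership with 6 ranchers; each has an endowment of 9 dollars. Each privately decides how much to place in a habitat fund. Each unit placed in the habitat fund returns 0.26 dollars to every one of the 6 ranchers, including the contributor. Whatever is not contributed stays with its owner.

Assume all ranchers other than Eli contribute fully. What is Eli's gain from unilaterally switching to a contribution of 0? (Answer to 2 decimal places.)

Switching from a contribution of 9 to 0 lets Eli keep an extra 9 dollars, but lowers the habitat fund by 9, which costs Eli their own share of that drop: 0.26 × 9 = 2.34.
Net gain = 9 − 2.34 = 6.66. The private return per contributed unit (0.26) is below 1, so free-riding is indeed the best response regardless of what the others do.

6.66 dollars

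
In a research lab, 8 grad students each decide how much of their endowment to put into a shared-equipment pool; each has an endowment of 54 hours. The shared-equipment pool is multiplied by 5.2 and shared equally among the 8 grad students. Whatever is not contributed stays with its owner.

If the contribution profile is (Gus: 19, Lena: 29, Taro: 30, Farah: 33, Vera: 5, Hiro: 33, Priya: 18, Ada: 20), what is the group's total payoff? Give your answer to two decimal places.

Total contributed: 19 + 29 + 30 + 33 + 5 + 33 + 18 + 20 = 187; total kept: 8 × 54 − 187 = 245.
The shared-equipment pool pays out 5.2 × 187 = 972.40 in aggregate.
Group total = 245 + 972.40 = 1217.40.

1217.40 hours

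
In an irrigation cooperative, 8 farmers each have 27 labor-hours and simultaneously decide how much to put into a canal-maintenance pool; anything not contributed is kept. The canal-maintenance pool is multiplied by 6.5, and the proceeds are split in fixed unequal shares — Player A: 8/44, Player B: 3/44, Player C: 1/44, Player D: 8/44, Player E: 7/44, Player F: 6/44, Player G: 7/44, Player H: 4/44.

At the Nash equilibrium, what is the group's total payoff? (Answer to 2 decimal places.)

810.00 labor-hours

Each unit j contributes comes back to j as 6.5 × (j's share), so j prefers to contribute only if that share exceeds 1/6.5 = 0.1538; otherwise keeping the unit dominates.
Player A, Player D, Player E and Player G clear that bar, contributing 27 each; the remaining 4 contribute 0. Total contributed: 108.
The canal-maintenance pool pays out 6.5 × 108 = 702.00 in total (split across the unequal shares, but the aggregate is all that matters for the group sum).
The 4 free-riders keep 27 each, adding 108. Group total = 108 + 702.00 = 810.00.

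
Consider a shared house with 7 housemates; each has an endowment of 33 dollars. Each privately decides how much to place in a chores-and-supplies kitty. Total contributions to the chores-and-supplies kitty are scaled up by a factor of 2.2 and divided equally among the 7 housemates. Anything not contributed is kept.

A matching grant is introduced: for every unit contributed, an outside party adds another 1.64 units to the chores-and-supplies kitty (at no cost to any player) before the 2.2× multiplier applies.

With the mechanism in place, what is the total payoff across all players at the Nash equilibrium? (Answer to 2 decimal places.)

231.00 dollars

With the mechanism, a contributed unit returns 2.2 × 2.64 / 7 = 0.8297 per unit of net cost — still below 1 — so contributing 0 remains dominant for every player.
At the Nash equilibrium no one contributes; group total payoff = 7 × 33 = 231.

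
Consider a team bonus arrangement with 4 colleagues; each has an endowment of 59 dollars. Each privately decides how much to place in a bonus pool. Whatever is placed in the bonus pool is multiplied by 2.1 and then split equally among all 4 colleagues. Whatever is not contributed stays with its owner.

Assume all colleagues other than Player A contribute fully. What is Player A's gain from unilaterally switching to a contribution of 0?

28.03 dollars

Switching from a contribution of 59 to 0 lets Player A keep an extra 59 dollars, but lowers the bonus pool by 59, which costs Player A their own share of that drop: 2.1/4 × 59 = 30.97.
Net gain = 59 − 30.97 = 28.03. The private return per contributed unit (0.5250) is below 1, so free-riding is indeed the best response regardless of what the others do.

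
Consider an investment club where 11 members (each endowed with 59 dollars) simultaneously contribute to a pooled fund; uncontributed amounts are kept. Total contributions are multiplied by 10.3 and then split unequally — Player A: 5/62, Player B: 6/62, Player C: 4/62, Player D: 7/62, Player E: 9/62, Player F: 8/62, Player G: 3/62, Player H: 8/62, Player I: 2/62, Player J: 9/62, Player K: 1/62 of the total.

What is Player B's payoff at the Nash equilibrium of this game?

Player j's private return per contributed unit is 10.3 × (j's share). Contributing is weakly dominant for j when that share is at least 1/10.3 = 0.0971, and contributing 0 is dominant otherwise.
Player D, Player E, Player F, Player H and Player J clear that bar, contributing 59 each; the remaining 6 contribute 0. Total contributed: 295.
Player B keeps 59 and receives 10.3 × 295 × 6/62 = 294.05 from the pooled fund, for a payoff of 353.05.

353.05 dollars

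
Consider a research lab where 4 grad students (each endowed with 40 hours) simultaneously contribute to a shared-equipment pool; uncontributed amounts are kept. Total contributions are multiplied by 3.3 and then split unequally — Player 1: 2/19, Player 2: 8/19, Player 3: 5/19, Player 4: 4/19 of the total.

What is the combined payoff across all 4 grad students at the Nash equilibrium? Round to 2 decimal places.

Player j's private return per contributed unit is 3.3 × (j's share). Contributing is weakly dominant for j when that share is at least 1/3.3 = 0.3030, and contributing 0 is dominant otherwise.
Only Player 2 (8/19) clears that bar, contributing 40; the remaining 3 contribute 0. Total contributed: 40.
The shared-equipment pool pays out 3.3 × 40 = 132.00 in total (split across the unequal shares, but the aggregate is all that matters for the group sum).
The 3 free-riders keep 40 each, adding 120. Group total = 120 + 132.00 = 252.00.

252.00 hours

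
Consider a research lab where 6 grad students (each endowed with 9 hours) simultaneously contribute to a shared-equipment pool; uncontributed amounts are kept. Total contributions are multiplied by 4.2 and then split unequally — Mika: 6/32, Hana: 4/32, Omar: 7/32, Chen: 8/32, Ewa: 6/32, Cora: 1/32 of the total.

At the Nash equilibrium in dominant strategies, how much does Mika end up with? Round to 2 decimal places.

A player with share s gets back 4.2·s per unit contributed, so full contribution is dominant for anyone with s > 1/4.2 = 0.2381 and zero contribution is dominant for anyone below.
Chen alone (share 8/32) is above the threshold, contributing 9; the remaining 5 contribute 0. Total contributed: 9.
Mika keeps 9 and receives 4.2 × 9 × 6/32 = 7.09 from the shared-equipment pool, for a payoff of 16.09.

16.09 hours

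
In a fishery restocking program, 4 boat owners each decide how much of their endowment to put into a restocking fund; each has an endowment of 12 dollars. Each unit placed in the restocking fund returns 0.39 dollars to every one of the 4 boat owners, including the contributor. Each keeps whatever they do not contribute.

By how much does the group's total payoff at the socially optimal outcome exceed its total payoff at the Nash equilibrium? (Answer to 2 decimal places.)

The private return per contributed unit is 0.39 < 1, so contributing 0 is dominant for every player. At the Nash equilibrium everyone keeps their 12, and the group total is 4 × 12 = 48.
Each contributed unit returns 1.560 to the group as a whole (0.39 to each of 4 players), which exceeds 1, so the social optimum is full contribution: group total = 1.560 × 48 = 74.88.
Efficiency loss = 74.88 − 48 = 26.88.

26.88 dollars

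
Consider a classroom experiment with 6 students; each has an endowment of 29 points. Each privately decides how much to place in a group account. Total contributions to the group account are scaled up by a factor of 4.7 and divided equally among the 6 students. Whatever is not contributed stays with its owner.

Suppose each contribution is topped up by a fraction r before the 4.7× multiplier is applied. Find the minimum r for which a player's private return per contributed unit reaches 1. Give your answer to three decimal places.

0.277

With matching at rate r, one contributed unit becomes (1 + r) in the group account and returns 4.7 × (1 + r) / 6 to the contributor.
Setting this equal to 1: 1 + r = 6/4.7 = 1.2766.
So the minimum matching rate is r = 1.2766 − 1 = 0.277.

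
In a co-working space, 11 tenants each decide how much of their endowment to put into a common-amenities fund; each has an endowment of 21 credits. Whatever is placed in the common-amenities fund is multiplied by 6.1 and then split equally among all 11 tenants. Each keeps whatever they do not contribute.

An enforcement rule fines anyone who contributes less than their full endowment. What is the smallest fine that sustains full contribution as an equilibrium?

9.35 credits

Given the others contribute fully, the best deviation is to contribute 0 (any partial contribution still incurs the fine and gives up units whose private return 0.5545 is below 1).
Deviating from 21 to 0 saves 21 credits but forfeits the deviator's share of the drop in the common-amenities fund: 6.1/11 × 21 = 11.65.
So the deviation gain is 21 − 11.65 = 9.35, and the fine must be at least 9.35 credits to wipe it out.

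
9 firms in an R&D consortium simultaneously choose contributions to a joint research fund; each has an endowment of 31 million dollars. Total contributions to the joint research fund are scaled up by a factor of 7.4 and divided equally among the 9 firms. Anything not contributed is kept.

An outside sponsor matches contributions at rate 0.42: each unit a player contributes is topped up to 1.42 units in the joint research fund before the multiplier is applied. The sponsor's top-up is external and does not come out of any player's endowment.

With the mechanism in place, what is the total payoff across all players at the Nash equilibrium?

2931.73 million dollars

The effective private return per unit is now 7.4 × 1.42 / 9 = 1.1676 > 1, so every player's dominant strategy flips to full contribution.
At the Nash equilibrium everyone contributes 31. Group total payoff = 7.4 × 1.42 × 279 = 2931.73.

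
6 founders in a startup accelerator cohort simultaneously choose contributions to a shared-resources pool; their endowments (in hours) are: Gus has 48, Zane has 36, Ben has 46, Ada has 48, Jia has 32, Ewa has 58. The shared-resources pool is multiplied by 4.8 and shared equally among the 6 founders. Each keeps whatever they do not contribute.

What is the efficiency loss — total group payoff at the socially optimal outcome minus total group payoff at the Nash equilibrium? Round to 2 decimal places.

1018.40 hours

The private return per contributed unit is 4.8/6 = 0.8000 < 1 for every player regardless of endowment, so the Nash equilibrium is zero contribution and the group total is Σ E_j = 48 + 36 + 46 + 48 + 32 + 58 = 268.
Each contributed unit returns 4.800 to the group, so the social optimum is full contribution by everyone: group total = 4.800 × 268 = 1286.40.
Efficiency loss = (4.800 − 1) × 268 = 1018.40.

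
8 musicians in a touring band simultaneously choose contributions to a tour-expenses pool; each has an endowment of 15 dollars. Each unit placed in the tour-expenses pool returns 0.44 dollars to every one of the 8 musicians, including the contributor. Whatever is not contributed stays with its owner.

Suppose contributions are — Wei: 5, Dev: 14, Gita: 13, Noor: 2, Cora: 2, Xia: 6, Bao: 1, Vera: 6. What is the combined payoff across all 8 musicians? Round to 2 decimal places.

243.48 dollars

Total contributed: 5 + 14 + 13 + 2 + 2 + 6 + 1 + 6 = 49; total kept: 8 × 15 − 49 = 71.
The tour-expenses pool pays out 0.44 × 8 × 49 = 172.48 in aggregate.
Group total = 71 + 172.48 = 243.48.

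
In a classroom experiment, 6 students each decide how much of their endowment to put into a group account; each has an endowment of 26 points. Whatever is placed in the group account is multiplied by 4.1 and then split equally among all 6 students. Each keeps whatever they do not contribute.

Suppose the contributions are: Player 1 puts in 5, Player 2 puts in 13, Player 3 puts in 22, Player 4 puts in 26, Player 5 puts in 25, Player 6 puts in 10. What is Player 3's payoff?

73.02 points

Total contributed: 5 + 13 + 22 + 26 + 25 + 10 = 101.
Each receives 4.1 × 101 / 6 = 69.02 from the group account.
Player 3 keeps 26 − 22 = 4, so Player 3's payoff is 4 + 69.02 = 73.02.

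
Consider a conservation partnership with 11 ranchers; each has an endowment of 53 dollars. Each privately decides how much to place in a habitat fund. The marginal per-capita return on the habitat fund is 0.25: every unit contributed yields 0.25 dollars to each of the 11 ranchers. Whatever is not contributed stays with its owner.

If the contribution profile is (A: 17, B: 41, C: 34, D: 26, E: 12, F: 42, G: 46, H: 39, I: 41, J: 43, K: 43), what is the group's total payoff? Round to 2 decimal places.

1255.00 dollars

Total contributed: 17 + 41 + 34 + 26 + 12 + 42 + 46 + 39 + 41 + 43 + 43 = 384; total kept: 11 × 53 − 384 = 199.
The habitat fund pays out 0.25 × 11 × 384 = 1056.00 in aggregate.
Group total = 199 + 1056.00 = 1255.00.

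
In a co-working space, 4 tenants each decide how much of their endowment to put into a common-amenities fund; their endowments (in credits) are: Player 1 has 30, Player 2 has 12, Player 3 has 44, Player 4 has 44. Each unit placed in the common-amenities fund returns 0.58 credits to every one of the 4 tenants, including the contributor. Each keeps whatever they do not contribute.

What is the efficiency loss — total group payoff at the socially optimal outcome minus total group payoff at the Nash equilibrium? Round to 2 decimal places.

The private return per contributed unit is 0.58 < 1 for everyone, so the Nash equilibrium is zero contribution and the group total is Σ E_j = 30 + 12 + 44 + 44 = 130.
Each contributed unit returns 2.320 to the group, so the social optimum is full contribution by everyone: group total = 2.320 × 130 = 301.60.
Efficiency loss = (2.320 − 1) × 130 = 171.60.

171.60 credits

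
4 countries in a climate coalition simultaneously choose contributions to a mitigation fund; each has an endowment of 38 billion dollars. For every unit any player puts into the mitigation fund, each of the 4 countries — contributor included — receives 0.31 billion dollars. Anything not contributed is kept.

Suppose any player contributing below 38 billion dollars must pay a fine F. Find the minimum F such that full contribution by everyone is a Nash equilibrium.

Given the others contribute fully, the best deviation is to contribute 0 (any partial contribution still incurs the fine and gives up units whose private return 0.31 is below 1).
Deviating from 38 to 0 saves 38 billion dollars but forfeits the deviator's share of the drop in the mitigation fund: 0.31 × 38 = 11.78.
So the deviation gain is 38 − 11.78 = 26.22, and the fine must be at least 26.22 billion dollars to wipe it out.

26.22 billion dollars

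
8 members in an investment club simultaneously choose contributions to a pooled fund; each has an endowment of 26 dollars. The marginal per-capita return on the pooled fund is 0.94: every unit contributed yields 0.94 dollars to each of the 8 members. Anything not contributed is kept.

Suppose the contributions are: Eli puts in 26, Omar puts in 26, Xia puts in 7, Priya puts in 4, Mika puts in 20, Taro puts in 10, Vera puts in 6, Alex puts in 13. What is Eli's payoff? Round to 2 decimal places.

105.28 dollars

Total contributed: 26 + 26 + 7 + 4 + 20 + 10 + 6 + 13 = 112.
Each receives 0.94 × 112 = 105.28 from the pooled fund.
Eli keeps 26 − 26 = 0, so Eli's payoff is 0 + 105.28 = 105.28.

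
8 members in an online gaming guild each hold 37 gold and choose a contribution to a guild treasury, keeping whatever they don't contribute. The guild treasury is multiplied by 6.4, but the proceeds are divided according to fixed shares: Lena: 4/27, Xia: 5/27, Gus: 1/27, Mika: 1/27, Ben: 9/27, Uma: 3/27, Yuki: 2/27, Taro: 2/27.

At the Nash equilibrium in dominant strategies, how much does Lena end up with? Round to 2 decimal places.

Player j's private return per contributed unit is 6.4 × (j's share). Contributing is weakly dominant for j when that share is at least 1/6.4 = 0.1563, and contributing 0 is dominant otherwise.
Xia and Ben are above the threshold, contributing 37 each; the remaining 6 contribute 0. Total contributed: 74.
Lena keeps 37 and receives 6.4 × 74 × 4/27 = 70.16 from the guild treasury, for a payoff of 107.16.

107.16 gold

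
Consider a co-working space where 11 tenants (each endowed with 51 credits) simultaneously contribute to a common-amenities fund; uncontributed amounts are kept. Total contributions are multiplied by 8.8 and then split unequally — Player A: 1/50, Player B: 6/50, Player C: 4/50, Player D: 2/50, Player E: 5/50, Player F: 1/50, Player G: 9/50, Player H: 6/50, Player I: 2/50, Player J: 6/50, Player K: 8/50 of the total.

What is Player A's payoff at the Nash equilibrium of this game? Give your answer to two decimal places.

For player j, contributing a unit is worthwhile iff 8.8 × (j's share) ≥ 1, i.e. iff j's share is at least 0.1136.
Player B, Player G, Player H, Player J and Player K are above the threshold, contributing 51 each; the remaining 6 contribute 0. Total contributed: 255.
Player A keeps 51 and receives 8.8 × 255 × 1/50 = 44.88 from the common-amenities fund, for a payoff of 95.88.

95.88 credits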